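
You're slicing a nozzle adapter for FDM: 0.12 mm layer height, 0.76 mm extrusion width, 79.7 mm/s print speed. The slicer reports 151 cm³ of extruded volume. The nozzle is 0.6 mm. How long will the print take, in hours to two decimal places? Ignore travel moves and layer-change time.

5.77 hours

Bead cross-section: 0.12 × 0.76 → 0.0912 mm².
Path length: 151000 mm³ / 0.0912 mm² → 1655701.8 mm.
Time extruding: 1655701.8 / 79.7 → 20774.2 s.
20774.2 s = 5.77 hours.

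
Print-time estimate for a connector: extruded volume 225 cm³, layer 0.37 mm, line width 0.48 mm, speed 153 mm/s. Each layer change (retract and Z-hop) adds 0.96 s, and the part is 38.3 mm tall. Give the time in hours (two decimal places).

2.33 hours

Bead cross-section = 0.37 × 0.48 = 0.1776 mm².
Total extruded path = 225000/0.1776 = 1266891.9 mm.
Print-move time: 1266891.9 / 153 → 8280.3 s.
Layers = ⌈38.3/0.37⌉ = 104.
Non-print overhead = 104 × 0.96 = 99.84 s.
Altogether 8280.3 + 99.84 = 8380.14 s, i.e. 2.33 hours.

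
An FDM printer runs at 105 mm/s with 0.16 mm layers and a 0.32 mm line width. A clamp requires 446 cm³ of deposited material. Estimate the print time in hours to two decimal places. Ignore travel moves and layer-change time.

Line area = 0.16 × 0.32, so 0.0512 mm².
Toolpath length = 446 cm³ / 0.0512 mm² = 446000 / 0.0512 = 8710937.5 mm.
Time extruding = 8710937.5 / 105, so 82961.3 s.
In the requested units: 82961.3 s = 23.04 hours.

23.04 hours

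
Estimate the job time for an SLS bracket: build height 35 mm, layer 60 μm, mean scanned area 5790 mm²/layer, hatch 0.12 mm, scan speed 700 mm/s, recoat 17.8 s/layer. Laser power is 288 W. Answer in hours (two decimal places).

14.07 hours

Layers = ⌈35/0.06⌉ = 584.
Scan path per layer = 5790 / 0.12, so 48250 mm.
Laser time per layer = 48250 / 700, so 68.9286 s.
Time per layer: 68.9286 + 17.8 → 86.7286 s.
Build time = 584 × 86.7286 = 50649.5024 s = 14.07 hours.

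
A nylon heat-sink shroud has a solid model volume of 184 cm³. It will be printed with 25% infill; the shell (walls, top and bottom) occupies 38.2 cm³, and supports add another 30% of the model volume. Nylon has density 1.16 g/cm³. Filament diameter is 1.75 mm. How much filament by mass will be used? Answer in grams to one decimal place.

150.6 g

Interior volume = 184 − 38.2, so 145.8 cm³.
Infill volume = 0.25 × 145.8 = 36.45 cm³.
Support = 0.30 × 184 = 55.2 cm³.
Total printed volume = 38.2 + 36.45 + 55.2 = 129.85 cm³.
Mass = 129.85 × 1.16 = 150.626 g.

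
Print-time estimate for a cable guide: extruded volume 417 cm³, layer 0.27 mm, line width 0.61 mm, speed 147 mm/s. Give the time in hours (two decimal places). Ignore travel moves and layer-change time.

Bead cross-section = 0.27 × 0.61 = 0.1647 mm².
Toolpath length = 417 cm³ / 0.1647 mm² = 417000 / 0.1647 = 2531876.1 mm.
Extrusion time = 2531876.1 / 147, so 17223.6 s.
17223.6 s = 4.78 hours.

4.78 hours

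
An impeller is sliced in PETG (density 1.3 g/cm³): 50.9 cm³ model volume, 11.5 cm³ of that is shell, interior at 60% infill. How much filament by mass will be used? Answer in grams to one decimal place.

45.7 g

Volume inside the shell = 50.9 − 11.5 = 39.4 cm³.
Deposited infill: 0.60 × 39.4 → 23.64 cm³.
Total extruded = 11.5 + 23.64 = 35.14 cm³.
Mass = 35.14 × 1.3, so 45.682 g.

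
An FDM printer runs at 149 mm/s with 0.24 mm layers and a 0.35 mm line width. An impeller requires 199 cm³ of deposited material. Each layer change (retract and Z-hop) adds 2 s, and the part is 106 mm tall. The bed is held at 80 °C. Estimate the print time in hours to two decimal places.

Bead cross-section = 0.24 × 0.35, so 0.084 mm².
Total extruded path = 199000/0.084 = 2369047.6 mm.
Time extruding = 2369047.6 / 149 = 15899.6 s.
Number of layers: 106 / 0.24 → 442 (rounded up).
Non-print overhead: 442 × 2 → 884 s.
Total = 15899.6 + 884 = 16783.6 s = 4.66 hours.

4.66 hours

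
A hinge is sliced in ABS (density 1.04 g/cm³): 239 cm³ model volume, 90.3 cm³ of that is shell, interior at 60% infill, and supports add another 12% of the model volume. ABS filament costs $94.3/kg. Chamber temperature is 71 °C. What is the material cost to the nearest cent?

$20.42

Infill region = 239 − 90.3 = 148.7 cm³.
Infill volume = 0.60 × 148.7, so 89.22 cm³.
Support = 0.12 × 239 = 28.68 cm³.
Total printed volume = 90.3 + 89.22 + 28.68 = 208.2 cm³.
Mass = 208.2 × 1.04 = 216.528 g.
Cost = 216.528 g / 1000 × $94.3/kg = $20.42.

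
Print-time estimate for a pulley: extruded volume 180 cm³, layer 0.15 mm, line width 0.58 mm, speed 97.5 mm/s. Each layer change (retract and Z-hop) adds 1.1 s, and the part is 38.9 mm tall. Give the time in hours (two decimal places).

5.97 hours

Bead cross-section: 0.15 × 0.58 → 0.087 mm².
Toolpath length = 180 cm³ / 0.087 mm² = 180000 / 0.087 = 2068965.5 mm.
Extrusion time: 2068965.5 / 97.5 → 21220.2 s.
Layers = ⌈38.9/0.15⌉ = 260.
Layer-change overhead = 260 × 1.1 = 286 s.
Total = 21220.2 + 286 = 21506.2 s = 5.97 hours.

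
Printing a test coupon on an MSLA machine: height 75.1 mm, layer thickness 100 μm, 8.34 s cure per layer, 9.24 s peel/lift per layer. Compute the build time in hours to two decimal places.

Layer count = ceil(75.1 / 0.1) = 751.
Cycle time: 8.34 + 9.24 → 17.58 s.
Build time: 751 × 17.58 s = 13202.58 s, i.e. 3.67 hours.

3.67 hours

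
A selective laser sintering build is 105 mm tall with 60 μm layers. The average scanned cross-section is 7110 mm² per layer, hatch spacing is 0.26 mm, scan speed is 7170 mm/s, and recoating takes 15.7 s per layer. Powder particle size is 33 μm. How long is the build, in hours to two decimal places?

9.49 hours

Layer count = ceil(105 / 0.06) = 1750.
Scan path per layer = 7110 / 0.26, so 27346.2 mm.
Per-layer scan time: 27346.2 / 7170 → 3.814 s.
Time per layer: 3.814 + 15.7 → 19.514 s.
Build time = 1750 × 19.514 = 34149.5 s = 9.49 hours.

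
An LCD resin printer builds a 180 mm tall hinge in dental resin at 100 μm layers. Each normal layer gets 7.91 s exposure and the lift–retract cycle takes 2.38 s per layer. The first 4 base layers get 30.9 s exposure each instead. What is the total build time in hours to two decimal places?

Layer count = ceil(180 / 0.1) = 1800.
Bottom layers: 4 × (30.9 + 2.38) → 133.12 s.
Remaining layers: 1796 × (7.91 + 2.38) → 18480.84 s.
Sum: 133.12 + 18480.84 = 18613.96 s → 5.17 hours.

5.17 hours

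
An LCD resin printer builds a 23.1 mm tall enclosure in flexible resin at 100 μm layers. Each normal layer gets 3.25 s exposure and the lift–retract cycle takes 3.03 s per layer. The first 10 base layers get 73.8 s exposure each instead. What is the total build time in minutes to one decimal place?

Number of layers: 23.1 / 0.1 → 231 (rounded up).
Bottom layers = 10 × (73.8 + 3.03), so 768.3 s.
Remaining layers: 221 × (3.25 + 3.03) → 1387.88 s.
Total = 768.3 + 1387.88 = 2156.18 s = 35.9 minutes.

35.9 minutes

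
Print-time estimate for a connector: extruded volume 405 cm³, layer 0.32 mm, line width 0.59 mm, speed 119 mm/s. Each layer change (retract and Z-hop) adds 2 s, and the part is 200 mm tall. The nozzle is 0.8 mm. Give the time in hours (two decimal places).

5.35 hours

Extrusion cross-section: 0.32 × 0.59 → 0.1888 mm².
Path length: 405000 mm³ / 0.1888 mm² → 2145127.1 mm.
Extrusion time: 2145127.1 / 119 → 18026.3 s.
Number of layers: 200 / 0.32 → 625 (rounded up).
Layer-change overhead: 625 × 2 → 1250 s.
Altogether 18026.3 + 1250 = 19276.3 s, i.e. 5.35 hours.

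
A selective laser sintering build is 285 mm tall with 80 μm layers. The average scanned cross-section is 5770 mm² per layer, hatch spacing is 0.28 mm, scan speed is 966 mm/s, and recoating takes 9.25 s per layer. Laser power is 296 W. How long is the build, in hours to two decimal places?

30.27 hours

Layers = ⌈285/0.08⌉ = 3563.
Per-layer scan distance = 5770 / 0.28, so 20607.1 mm.
Laser time per layer = 20607.1 / 966 = 21.3324 s.
Layer cycle = 21.3324 + 9.25 = 30.5824 s.
Build time = 3563 × 30.5824 = 108965.0912 s = 30.27 hours.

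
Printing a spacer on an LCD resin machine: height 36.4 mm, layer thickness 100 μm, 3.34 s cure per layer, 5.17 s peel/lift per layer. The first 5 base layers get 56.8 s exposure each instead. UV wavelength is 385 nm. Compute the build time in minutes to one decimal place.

Number of layers: 36.4 / 0.1 → 364 (rounded up).
Base layers = 5 × (56.8 + 5.17), so 309.85 s.
Normal layers = 359 × (3.34 + 5.17), so 3055.09 s.
Sum: 309.85 + 3055.09 = 3364.94 s → 56.1 minutes.

56.1 minutes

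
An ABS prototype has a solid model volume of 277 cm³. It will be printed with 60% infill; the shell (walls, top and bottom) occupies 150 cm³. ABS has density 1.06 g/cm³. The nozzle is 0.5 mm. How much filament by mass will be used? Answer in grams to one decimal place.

Volume inside the shell = 277 − 150, so 127 cm³.
Infill volume = 0.60 × 127, so 76.2 cm³.
Total printed volume = 150 + 76.2, so 226.2 cm³.
Mass = 226.2 × 1.06 = 239.772 g.

239.8 g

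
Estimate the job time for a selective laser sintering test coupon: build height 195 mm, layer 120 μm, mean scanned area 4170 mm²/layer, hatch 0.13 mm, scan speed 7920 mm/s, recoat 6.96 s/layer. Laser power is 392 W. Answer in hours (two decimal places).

Number of layers: 195 / 0.12 → 1625 (rounded up).
Per-layer scan distance: 4170 / 0.13 → 32076.9 mm.
Per-layer scan time = 32076.9 / 7920, so 4.0501 s.
Per-layer time = 4.0501 + 6.96, so 11.0101 s.
Build time = 1625 × 11.0101 = 17891.4125 s = 4.97 hours.

4.97 hours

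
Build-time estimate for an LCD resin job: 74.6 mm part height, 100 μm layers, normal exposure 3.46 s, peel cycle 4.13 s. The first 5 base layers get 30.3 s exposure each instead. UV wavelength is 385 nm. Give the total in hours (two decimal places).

Layer count = ceil(74.6 / 0.1) = 746.
Bottom layers: 5 × (30.3 + 4.13) → 172.15 s.
Normal layers = 741 × (3.46 + 4.13), so 5624.19 s.
Sum: 172.15 + 5624.19 = 5796.34 s → 1.61 hours.

1.61 hours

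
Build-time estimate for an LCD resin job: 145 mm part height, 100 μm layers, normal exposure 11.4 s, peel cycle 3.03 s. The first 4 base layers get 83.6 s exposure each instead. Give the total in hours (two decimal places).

5.89 hours

Layers = ⌈145/0.1⌉ = 1450.
Burn-in layers = 4 × (83.6 + 3.03), so 346.52 s.
Normal layers: 1446 × (11.4 + 3.03) → 20865.78 s.
Sum: 346.52 + 20865.78 = 21212.3 s → 5.89 hours.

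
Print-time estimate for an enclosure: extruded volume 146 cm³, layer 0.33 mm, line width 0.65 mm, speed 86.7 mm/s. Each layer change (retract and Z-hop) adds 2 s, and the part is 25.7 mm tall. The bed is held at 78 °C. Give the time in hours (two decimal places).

Bead cross-section = 0.33 × 0.65 = 0.2145 mm².
Toolpath length = 146 cm³ / 0.2145 mm² = 146000 / 0.2145 = 680652.7 mm.
Extrusion time: 680652.7 / 86.7 → 7850.7 s.
Layer count = ceil(25.7 / 0.33) = 78.
Layer-change overhead = 78 × 2 = 156 s.
Total = 7850.7 + 156 = 8006.7 s = 2.22 hours.

2.22 hours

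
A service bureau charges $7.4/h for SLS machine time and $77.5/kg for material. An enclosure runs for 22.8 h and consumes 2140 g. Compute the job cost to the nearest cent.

Machine-time cost: 7.4 × 22.8 → $168.72.
Material cost = 77.5 × 2140/1000 = $165.85.
Job cost: 168.72 + 165.85 = $334.57.

$334.57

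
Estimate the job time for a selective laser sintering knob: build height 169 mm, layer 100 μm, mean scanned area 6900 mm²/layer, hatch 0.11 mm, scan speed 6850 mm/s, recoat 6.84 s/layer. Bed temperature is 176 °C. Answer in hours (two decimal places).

7.51 hours

Layer count = ceil(169 / 0.1) = 1690.
Hatch length per layer = 6900 / 0.11 = 62727.3 mm.
Laser time per layer = 62727.3 / 6850, so 9.1573 s.
Time per layer: 9.1573 + 6.84 → 15.9973 s.
1690 layers × 15.9973 s/layer = 27035.437 s, i.e. 7.51 hours.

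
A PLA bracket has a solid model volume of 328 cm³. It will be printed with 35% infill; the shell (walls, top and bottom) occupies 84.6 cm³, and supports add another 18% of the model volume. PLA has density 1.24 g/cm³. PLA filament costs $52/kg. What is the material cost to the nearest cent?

Volume inside the shell: 328 − 84.6 → 243.4 cm³.
Infill deposited = 0.35 × 243.4, so 85.19 cm³.
Support = 0.18 × 328 = 59.04 cm³.
Total printed volume = 84.6 + 85.19 + 59.04, so 228.83 cm³.
Mass = 228.83 × 1.24, so 283.7492 g.
Cost = 283.7492 g / 1000 × $52/kg = $14.75.

$14.75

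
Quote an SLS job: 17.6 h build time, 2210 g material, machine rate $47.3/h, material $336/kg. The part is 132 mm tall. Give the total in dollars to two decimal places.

$1575.04

Time charge = 47.3 × 17.6 = $832.48.
Material cost: 336 × 2210/1000 → $742.56.
Job cost: 832.48 + 742.56 = $1575.04.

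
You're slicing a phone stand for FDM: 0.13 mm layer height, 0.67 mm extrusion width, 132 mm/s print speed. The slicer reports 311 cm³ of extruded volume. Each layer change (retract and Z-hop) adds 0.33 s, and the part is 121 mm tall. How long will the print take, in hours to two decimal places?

7.60 hours

Line area = 0.13 × 0.67 = 0.0871 mm².
Total extruded path = 311000/0.0871 = 3570608.5 mm.
Extrusion time: 3570608.5 / 132 → 27050.1 s.
Layer count = ceil(121 / 0.13) = 931.
Z-hop total: 931 × 0.33 → 307.23 s.
Total = 27050.1 + 307.23 = 27357.33 s = 7.60 hours.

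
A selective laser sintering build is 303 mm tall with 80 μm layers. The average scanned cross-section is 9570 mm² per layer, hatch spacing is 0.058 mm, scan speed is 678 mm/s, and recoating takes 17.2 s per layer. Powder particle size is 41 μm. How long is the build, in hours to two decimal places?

274.17 hours

Number of layers: 303 / 0.08 → 3788 (rounded up).
Per-layer scan distance = 9570 / 0.058, so 165000 mm.
Laser time per layer = 165000 / 678 = 243.3628 s.
Per-layer time = 243.3628 + 17.2 = 260.5628 s.
Total: 3788 × 260.5628 s = 987011.8864 s → 274.17 hours.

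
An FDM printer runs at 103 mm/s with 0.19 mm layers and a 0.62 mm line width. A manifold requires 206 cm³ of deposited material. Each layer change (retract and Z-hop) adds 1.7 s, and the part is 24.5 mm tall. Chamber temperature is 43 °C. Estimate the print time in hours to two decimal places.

Bead cross-section: 0.19 × 0.62 → 0.1178 mm².
Path length: 206000 mm³ / 0.1178 mm² → 1748726.7 mm.
Time extruding: 1748726.7 / 103 → 16977.9 s.
Number of layers: 24.5 / 0.19 → 129 (rounded up).
Non-print overhead = 129 × 1.7 = 219.3 s.
Altogether 16977.9 + 219.3 = 17197.2 s, i.e. 4.78 hours.

4.78 hours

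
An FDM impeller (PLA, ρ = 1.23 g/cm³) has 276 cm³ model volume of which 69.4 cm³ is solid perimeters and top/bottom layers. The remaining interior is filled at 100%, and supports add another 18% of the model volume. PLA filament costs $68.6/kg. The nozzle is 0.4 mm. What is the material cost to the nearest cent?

$27.48

Infill region = 276 − 69.4, so 206.6 cm³.
Deposited infill: 1.00 × 206.6 → 206.6 cm³.
Support = 0.18 × 276, so 49.68 cm³.
Total printed volume = 69.4 + 206.6 + 49.68, so 325.68 cm³.
Mass: 325.68 × 1.23 → 400.5864 g.
At $68.6/kg: 400.5864/1000 × 68.6 = $27.48.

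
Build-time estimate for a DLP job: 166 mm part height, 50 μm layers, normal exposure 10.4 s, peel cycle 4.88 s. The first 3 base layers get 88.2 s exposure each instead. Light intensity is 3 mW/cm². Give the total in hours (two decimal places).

Layers = ⌈166/0.05⌉ = 3320.
Base layers: 3 × (88.2 + 4.88) → 279.24 s.
Normal layers = 3317 × (10.4 + 4.88) = 50683.76 s.
Sum: 279.24 + 50683.76 = 50963 s → 14.16 hours.

14.16 hours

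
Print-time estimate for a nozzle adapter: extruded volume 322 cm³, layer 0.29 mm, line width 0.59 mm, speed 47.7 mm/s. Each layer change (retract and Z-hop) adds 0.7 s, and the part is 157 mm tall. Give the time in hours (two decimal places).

Extrusion cross-section = 0.29 × 0.59, so 0.1711 mm².
Toolpath length = 322 cm³ / 0.1711 mm² = 322000 / 0.1711 = 1881940.4 mm.
Extrusion time = 1881940.4 / 47.7, so 39453.7 s.
Layers = ⌈157/0.29⌉ = 542.
Layer-change overhead = 542 × 0.7 = 379.4 s.
Altogether 39453.7 + 379.4 = 39833.1 s, i.e. 11.06 hours.

11.06 hours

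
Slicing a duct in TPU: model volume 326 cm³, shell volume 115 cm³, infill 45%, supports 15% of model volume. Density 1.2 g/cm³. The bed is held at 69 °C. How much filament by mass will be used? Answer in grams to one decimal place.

310.6 g

Interior volume: 326 − 115 → 211 cm³.
Infill deposited = 0.45 × 211 = 94.95 cm³.
Support: 0.15 × 326 → 48.9 cm³.
Total extruded = 115 + 94.95 + 48.9, so 258.85 cm³.
Mass = 258.85 × 1.2, so 310.62 g.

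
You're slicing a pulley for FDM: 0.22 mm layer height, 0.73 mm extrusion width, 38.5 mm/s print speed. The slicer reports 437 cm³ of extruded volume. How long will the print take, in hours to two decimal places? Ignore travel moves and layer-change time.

Line area: 0.22 × 0.73 → 0.1606 mm².
Toolpath length = 437 cm³ / 0.1606 mm² = 437000 / 0.1606 = 2721046.1 mm.
Print-move time: 2721046.1 / 38.5 → 70676.5 s.
Converting: 70676.5 s = 19.63 hours.

19.63 hours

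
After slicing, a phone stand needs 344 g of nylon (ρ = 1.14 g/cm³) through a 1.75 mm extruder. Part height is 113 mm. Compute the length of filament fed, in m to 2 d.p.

125.45 m

Volume = 344 g / 1.14 g·cm⁻³ = 301.7544 cm³ = 301754.4 mm³.
Cross-section of 1.75 mm filament: π·(1.75/2)² = 2.4053 mm².
Length = 301754.4 / 2.4053 = 125453.96 mm = 125.45 m.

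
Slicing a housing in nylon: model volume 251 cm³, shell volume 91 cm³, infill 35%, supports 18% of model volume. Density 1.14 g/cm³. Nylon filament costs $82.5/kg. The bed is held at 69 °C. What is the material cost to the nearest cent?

Interior volume = 251 − 91, so 160 cm³.
Infill deposited: 0.35 × 160 → 56 cm³.
Support = 0.18 × 251 = 45.18 cm³.
Total printed volume = 91 + 56 + 45.18, so 192.18 cm³.
Mass = 192.18 × 1.14, so 219.0852 g.
At $82.5/kg: 219.0852/1000 × 82.5 = $18.07.

$18.07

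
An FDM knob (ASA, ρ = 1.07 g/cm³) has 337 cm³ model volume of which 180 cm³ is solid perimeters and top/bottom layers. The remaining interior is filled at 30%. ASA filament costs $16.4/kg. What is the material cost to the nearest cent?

Volume inside the shell = 337 − 180 = 157 cm³.
Infill deposited = 0.30 × 157 = 47.1 cm³.
Total printed volume: 180 + 47.1 → 227.1 cm³.
Mass: 227.1 × 1.07 → 242.997 g.
Cost = 242.997 g / 1000 × $16.4/kg = $3.99.

$3.99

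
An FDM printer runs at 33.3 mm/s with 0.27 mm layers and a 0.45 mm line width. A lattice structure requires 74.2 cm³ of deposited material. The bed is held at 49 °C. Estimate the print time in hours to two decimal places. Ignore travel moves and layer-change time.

5.09 hours

Bead cross-section = 0.27 × 0.45 = 0.1215 mm².
Toolpath length = 74.2 cm³ / 0.1215 mm² = 74200 / 0.1215 = 610699.6 mm.
Print-move time = 610699.6 / 33.3, so 18339.3 s.
That's 18339.3 s → 5.09 hours.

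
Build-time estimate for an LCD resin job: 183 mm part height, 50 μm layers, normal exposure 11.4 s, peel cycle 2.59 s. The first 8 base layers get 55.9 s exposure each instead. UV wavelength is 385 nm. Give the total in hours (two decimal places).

Number of layers: 183 / 0.05 → 3660 (rounded up).
Bottom layers: 8 × (55.9 + 2.59) → 467.92 s.
Remaining layers = 3652 × (11.4 + 2.59) = 51091.48 s.
Total = 467.92 + 51091.48 = 51559.4 s = 14.32 hours.

14.32 hours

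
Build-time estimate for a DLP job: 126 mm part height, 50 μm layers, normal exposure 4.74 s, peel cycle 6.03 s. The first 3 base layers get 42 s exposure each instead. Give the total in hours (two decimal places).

Number of layers: 126 / 0.05 → 2520 (rounded up).
Burn-in layers: 3 × (42 + 6.03) → 144.09 s.
Remaining layers = 2517 × (4.74 + 6.03) = 27108.09 s.
Total = 144.09 + 27108.09 = 27252.18 s = 7.57 hours.

7.57 hours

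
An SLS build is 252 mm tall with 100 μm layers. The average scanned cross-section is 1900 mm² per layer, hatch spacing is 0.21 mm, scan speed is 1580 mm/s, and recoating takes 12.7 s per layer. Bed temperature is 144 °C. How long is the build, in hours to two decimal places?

12.90 hours

Layer count = ceil(252 / 0.1) = 2520.
Scan path per layer = 1900 / 0.21 = 9047.6 mm.
Laser time per layer = 9047.6 / 1580, so 5.7263 s.
Time per layer = 5.7263 + 12.7, so 18.4263 s.
2520 layers × 18.4263 s/layer = 46434.276 s, i.e. 12.90 hours.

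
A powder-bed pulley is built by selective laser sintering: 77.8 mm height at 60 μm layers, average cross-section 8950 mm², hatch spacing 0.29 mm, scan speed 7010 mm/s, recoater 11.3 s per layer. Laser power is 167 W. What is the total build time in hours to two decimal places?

Layer count = ceil(77.8 / 0.06) = 1297.
Scan path per layer: 8950 / 0.29 → 30862.1 mm.
Laser time per layer = 30862.1 / 7010 = 4.4026 s.
Per-layer time = 4.4026 + 11.3, so 15.7026 s.
1297 layers × 15.7026 s/layer = 20366.2722 s, i.e. 5.66 hours.

5.66 hours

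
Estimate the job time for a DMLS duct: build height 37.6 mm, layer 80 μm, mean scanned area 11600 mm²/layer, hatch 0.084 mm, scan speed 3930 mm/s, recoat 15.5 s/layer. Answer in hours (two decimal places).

6.61 hours

Number of layers: 37.6 / 0.08 → 470 (rounded up).
Per-layer scan distance = 11600 / 0.084 = 138095.2 mm.
Scan time per layer = 138095.2 / 3930, so 35.1387 s.
Time per layer: 35.1387 + 15.5 → 50.6387 s.
Build time = 470 × 50.6387 = 23800.189 s = 6.61 hours.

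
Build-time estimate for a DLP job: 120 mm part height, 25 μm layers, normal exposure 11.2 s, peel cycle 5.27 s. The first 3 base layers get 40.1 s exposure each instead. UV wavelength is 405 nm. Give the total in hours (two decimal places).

21.98 hours

Layer count = ceil(120 / 0.025) = 4800.
Bottom layers = 3 × (40.1 + 5.27) = 136.11 s.
Normal layers = 4797 × (11.2 + 5.27), so 79006.59 s.
Sum: 136.11 + 79006.59 = 79142.7 s → 21.98 hours.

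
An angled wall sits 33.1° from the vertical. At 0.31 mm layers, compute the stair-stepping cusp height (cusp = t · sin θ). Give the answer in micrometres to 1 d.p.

sin(33.1°) = 0.5461, so cusp = 0.31 × 0.5461 = 0.169291 mm → 169.3 μm.

169.3 μm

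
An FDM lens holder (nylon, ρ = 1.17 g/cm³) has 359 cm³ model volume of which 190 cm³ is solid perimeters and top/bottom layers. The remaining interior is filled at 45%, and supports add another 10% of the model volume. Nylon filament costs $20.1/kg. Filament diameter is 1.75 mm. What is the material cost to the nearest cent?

Volume inside the shell = 359 − 190, so 169 cm³.
Deposited infill: 0.45 × 169 → 76.05 cm³.
Support = 0.10 × 359 = 35.9 cm³.
Total extruded: 190 + 76.05 + 35.9 → 301.95 cm³.
Mass = 301.95 × 1.17 = 353.2815 g.
At $20.1/kg: 353.2815/1000 × 20.1 = $7.10.

$7.10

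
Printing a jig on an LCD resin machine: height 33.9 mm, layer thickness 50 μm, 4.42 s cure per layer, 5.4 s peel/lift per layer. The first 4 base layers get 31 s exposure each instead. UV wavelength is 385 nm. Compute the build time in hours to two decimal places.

1.88 hours

Layer count = ceil(33.9 / 0.05) = 678.
Base layers = 4 × (31 + 5.4), so 145.6 s.
Normal layers = 674 × (4.42 + 5.4) = 6618.68 s.
Sum: 145.6 + 6618.68 = 6764.28 s → 1.88 hours.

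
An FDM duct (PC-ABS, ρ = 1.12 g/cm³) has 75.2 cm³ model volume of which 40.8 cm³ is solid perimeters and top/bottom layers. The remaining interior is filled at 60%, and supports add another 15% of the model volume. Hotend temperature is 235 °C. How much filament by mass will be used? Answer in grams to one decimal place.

Interior volume = 75.2 − 40.8 = 34.4 cm³.
Infill volume: 0.60 × 34.4 → 20.64 cm³.
Support = 0.15 × 75.2, so 11.28 cm³.
Total extruded = 40.8 + 20.64 + 11.28 = 72.72 cm³.
Mass = 72.72 × 1.12 = 81.4464 g.

81.4 g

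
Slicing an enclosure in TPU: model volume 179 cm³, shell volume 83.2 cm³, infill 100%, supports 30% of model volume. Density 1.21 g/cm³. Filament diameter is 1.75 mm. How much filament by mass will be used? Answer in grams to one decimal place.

Volume inside the shell: 179 − 83.2 → 95.8 cm³.
Infill volume = 1.00 × 95.8 = 95.8 cm³.
Support = 0.30 × 179, so 53.7 cm³.
Deposited volume = 83.2 + 95.8 + 53.7, so 232.7 cm³.
Mass: 232.7 × 1.21 → 281.567 g.

281.6 g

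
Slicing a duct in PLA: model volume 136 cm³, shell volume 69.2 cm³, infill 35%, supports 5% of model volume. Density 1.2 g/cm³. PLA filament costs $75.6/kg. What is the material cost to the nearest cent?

Interior volume = 136 − 69.2 = 66.8 cm³.
Deposited infill: 0.35 × 66.8 → 23.38 cm³.
Support: 0.05 × 136 → 6.8 cm³.
Total printed volume = 69.2 + 23.38 + 6.8, so 99.38 cm³.
Mass: 99.38 × 1.2 → 119.256 g.
At $75.6/kg: 119.256/1000 × 75.6 = $9.02.

$9.02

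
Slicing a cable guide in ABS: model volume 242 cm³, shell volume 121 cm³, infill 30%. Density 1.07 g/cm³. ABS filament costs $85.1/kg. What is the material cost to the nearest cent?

Infill region = 242 − 121 = 121 cm³.
Infill deposited: 0.30 × 121 → 36.3 cm³.
Total printed volume: 121 + 36.3 → 157.3 cm³.
Mass = 157.3 × 1.07, so 168.311 g.
Cost = 168.311 g / 1000 × $85.1/kg = $14.32.

$14.32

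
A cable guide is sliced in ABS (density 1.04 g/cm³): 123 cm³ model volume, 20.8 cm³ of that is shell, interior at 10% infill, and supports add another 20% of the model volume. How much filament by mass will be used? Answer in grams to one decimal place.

Interior volume = 123 − 20.8, so 102.2 cm³.
Deposited infill = 0.10 × 102.2, so 10.22 cm³.
Support = 0.20 × 123 = 24.6 cm³.
Total printed volume: 20.8 + 10.22 + 24.6 → 55.62 cm³.
Mass: 55.62 × 1.04 → 57.8448 g.

57.8 g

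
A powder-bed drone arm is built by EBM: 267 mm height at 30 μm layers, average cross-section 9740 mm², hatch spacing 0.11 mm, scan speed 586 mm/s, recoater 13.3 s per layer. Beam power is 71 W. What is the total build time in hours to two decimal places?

Number of layers: 267 / 0.03 → 8900 (rounded up).
Scan path per layer: 9740 / 0.11 → 88545.5 mm.
Beam time per layer = 88545.5 / 586, so 151.1015 s.
Layer cycle = 151.1015 + 13.3 = 164.4015 s.
8900 layers × 164.4015 s/layer = 1463173.35 s, i.e. 406.44 hours.

406.44 hours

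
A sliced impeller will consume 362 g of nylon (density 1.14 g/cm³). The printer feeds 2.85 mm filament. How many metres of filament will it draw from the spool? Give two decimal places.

Extruded volume: 362/1.14 = 317.5439 cm³ (317543.9 mm³).
A = π r² = π × 1.425² = 6.3794 mm².
Length = 317543.9 / 6.3794 = 49776.45 mm = 49.78 m.

49.78 m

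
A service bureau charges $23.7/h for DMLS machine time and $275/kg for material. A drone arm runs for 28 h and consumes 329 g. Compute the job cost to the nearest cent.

Machine-time cost = 23.7 × 28 = $663.60.
Material cost = 275 × 329/1000, so $90.475.
Job cost: 663.60 + 90.475 = 754.075 ≈ $754.08.

$754.08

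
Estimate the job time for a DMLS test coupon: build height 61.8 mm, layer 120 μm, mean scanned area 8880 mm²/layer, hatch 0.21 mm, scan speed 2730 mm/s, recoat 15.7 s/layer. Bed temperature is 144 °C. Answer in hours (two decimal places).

Number of layers: 61.8 / 0.12 → 515 (rounded up).
Scan path per layer = 8880 / 0.21 = 42285.7 mm.
Per-layer scan time = 42285.7 / 2730, so 15.4893 s.
Per-layer time = 15.4893 + 15.7, so 31.1893 s.
Total: 515 × 31.1893 s = 16062.4895 s → 4.46 hours.

4.46 hours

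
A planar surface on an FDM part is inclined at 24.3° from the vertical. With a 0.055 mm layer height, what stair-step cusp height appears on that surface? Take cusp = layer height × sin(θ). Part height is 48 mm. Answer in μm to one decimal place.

22.6 μm

sin(24.3°) = 0.4115, so cusp = 0.055 × 0.4115 = 0.022633 mm → 22.6 μm.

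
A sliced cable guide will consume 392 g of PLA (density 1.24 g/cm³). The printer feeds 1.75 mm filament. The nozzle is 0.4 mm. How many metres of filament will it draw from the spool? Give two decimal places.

131.43 m

Volume = 392 g / 1.24 g·cm⁻³ = 316.129 cm³ = 316129 mm³.
Filament cross-section = π × (1.75/2)² = 2.4053 mm².
L = V/A = 316129/2.4053 = 131430.18 mm → 131.43 m.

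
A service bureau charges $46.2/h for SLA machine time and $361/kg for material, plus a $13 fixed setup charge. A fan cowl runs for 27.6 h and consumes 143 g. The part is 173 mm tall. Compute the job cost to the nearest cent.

Machine cost = 46.2 × 27.6 = $1275.12.
Feedstock cost = 361 × 143/1000, so $51.623.
Total = 1275.12 + 51.623 + 13 = 1339.743 ≈ $1339.74.

$1339.74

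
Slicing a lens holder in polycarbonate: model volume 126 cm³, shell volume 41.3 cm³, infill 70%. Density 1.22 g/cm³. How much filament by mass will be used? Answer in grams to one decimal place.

Infill region = 126 − 41.3 = 84.7 cm³.
Infill volume = 0.70 × 84.7 = 59.29 cm³.
Total extruded: 41.3 + 59.29 → 100.59 cm³.
Mass: 100.59 × 1.22 → 122.7198 g.

122.7 g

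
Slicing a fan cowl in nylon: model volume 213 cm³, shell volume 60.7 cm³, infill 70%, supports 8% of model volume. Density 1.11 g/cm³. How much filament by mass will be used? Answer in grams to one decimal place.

204.6 g

Volume inside the shell = 213 − 60.7, so 152.3 cm³.
Infill deposited: 0.70 × 152.3 → 106.61 cm³.
Support: 0.08 × 213 → 17.04 cm³.
Total printed volume: 60.7 + 106.61 + 17.04 → 184.35 cm³.
Mass: 184.35 × 1.11 → 204.6285 g.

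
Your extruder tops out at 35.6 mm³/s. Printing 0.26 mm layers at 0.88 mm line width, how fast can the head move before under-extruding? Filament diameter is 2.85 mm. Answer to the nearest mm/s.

Bead cross-section = 0.26 × 0.88 = 0.2288 mm².
Max speed = 35.6 / 0.2288 = 155.59 ≈ 156 mm/s.

156 mm/s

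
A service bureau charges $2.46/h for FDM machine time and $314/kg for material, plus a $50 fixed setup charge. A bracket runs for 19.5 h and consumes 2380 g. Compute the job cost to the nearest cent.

Machine-time cost = 2.46 × 19.5, so $47.97.
Material cost = 314 × 2380/1000 = $747.32.
Adding setup: 47.97 + 747.32 + 50 → $845.29.

$845.29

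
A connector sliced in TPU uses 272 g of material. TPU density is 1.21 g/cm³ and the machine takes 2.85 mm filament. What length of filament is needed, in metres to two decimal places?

Extruded volume: 272/1.21 = 224.7934 cm³ (224793.4 mm³).
Cross-section of 2.85 mm filament: π·(2.85/2)² = 6.3794 mm².
L = V/A = 224793.4/6.3794 = 35237.39 mm → 35.24 m.

35.24 m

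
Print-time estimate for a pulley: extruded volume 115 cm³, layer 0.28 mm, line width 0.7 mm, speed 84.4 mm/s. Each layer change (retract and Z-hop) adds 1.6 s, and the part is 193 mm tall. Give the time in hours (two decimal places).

2.24 hours

Bead cross-section = 0.28 × 0.7, so 0.196 mm².
Toolpath length = 115 cm³ / 0.196 mm² = 115000 / 0.196 = 586734.7 mm.
Extrusion time: 586734.7 / 84.4 → 6951.8 s.
Layers = ⌈193/0.28⌉ = 690.
Non-print overhead = 690 × 1.6 = 1104 s.
Altogether 6951.8 + 1104 = 8055.8 s, i.e. 2.24 hours.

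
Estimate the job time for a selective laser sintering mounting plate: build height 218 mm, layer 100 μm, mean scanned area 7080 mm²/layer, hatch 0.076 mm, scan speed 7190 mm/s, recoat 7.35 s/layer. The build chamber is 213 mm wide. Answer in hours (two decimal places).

Number of layers: 218 / 0.1 → 2180 (rounded up).
Scan path per layer: 7080 / 0.076 → 93157.9 mm.
Per-layer scan time = 93157.9 / 7190 = 12.9566 s.
Per-layer time = 12.9566 + 7.35, so 20.3066 s.
Build time = 2180 × 20.3066 = 44268.388 s = 12.30 hours.

12.30 hours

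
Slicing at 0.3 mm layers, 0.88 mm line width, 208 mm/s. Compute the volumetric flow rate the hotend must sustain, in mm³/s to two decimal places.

Extrusion cross-section: 0.3 × 0.88 → 0.264 mm².
Q = v·A = 208 × 0.264 = 54.91 mm³/s.

54.91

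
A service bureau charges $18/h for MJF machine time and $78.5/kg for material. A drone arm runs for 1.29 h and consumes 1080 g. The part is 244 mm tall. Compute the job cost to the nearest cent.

Time charge = 18 × 1.29, so $23.22.
Material cost = 78.5 × 1080/1000, so $84.78.
Total = 23.22 + 84.78 = $108.00.

$108.00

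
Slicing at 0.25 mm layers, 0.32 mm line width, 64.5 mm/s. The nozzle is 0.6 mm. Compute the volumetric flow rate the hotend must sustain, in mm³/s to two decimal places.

5.16

A = 0.25 × 0.32 = 0.08 mm².
Volumetric flow = 64.5 × 0.08 = 5.16 mm³/s.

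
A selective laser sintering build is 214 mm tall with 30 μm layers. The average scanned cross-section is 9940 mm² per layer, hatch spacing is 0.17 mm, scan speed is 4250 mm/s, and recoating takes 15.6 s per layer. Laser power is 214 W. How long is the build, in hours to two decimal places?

Number of layers: 214 / 0.03 → 7134 (rounded up).
Per-layer scan distance: 9940 / 0.17 → 58470.6 mm.
Laser time per layer = 58470.6 / 4250 = 13.7578 s.
Layer cycle = 13.7578 + 15.6 = 29.3578 s.
7134 layers × 29.3578 s/layer = 209438.5452 s, i.e. 58.18 hours.

58.18 hours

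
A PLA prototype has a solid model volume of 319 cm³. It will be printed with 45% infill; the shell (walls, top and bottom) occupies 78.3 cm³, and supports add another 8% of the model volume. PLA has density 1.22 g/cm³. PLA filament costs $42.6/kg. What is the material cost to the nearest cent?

Volume inside the shell = 319 − 78.3 = 240.7 cm³.
Deposited infill: 0.45 × 240.7 → 108.315 cm³.
Support: 0.08 × 319 → 25.52 cm³.
Deposited volume = 78.3 + 108.315 + 25.52 = 212.135 cm³.
Mass: 212.135 × 1.22 → 258.8047 g.
At $42.6/kg: 258.8047/1000 × 42.6 = $11.03.

$11.03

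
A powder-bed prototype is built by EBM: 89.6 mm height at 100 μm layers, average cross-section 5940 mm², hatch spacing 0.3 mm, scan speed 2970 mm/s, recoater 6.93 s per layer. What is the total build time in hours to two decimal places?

Number of layers: 89.6 / 0.1 → 896 (rounded up).
Scan path per layer = 5940 / 0.3, so 19800 mm.
Per-layer scan time = 19800 / 2970, so 6.6667 s.
Time per layer = 6.6667 + 6.93 = 13.5967 s.
Build time = 896 × 13.5967 = 12182.6432 s = 3.38 hours.

3.38 hours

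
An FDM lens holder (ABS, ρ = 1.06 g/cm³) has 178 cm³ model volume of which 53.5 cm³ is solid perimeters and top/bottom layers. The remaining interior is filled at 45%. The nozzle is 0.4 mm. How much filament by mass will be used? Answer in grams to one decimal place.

Infill region = 178 − 53.5, so 124.5 cm³.
Infill deposited = 0.45 × 124.5 = 56.025 cm³.
Total printed volume: 53.5 + 56.025 → 109.525 cm³.
Mass = 109.525 × 1.06, so 116.0965 g.

116.1 g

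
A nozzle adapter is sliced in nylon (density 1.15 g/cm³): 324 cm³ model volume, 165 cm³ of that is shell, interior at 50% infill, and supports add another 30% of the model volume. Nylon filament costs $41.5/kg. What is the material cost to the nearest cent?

Interior volume = 324 − 165, so 159 cm³.
Deposited infill: 0.50 × 159 → 79.5 cm³.
Support: 0.30 × 324 → 97.2 cm³.
Deposited volume: 165 + 79.5 + 97.2 → 341.7 cm³.
Mass = 341.7 × 1.15 = 392.955 g.
At $41.5/kg: 392.955/1000 × 41.5 = $16.31.

$16.31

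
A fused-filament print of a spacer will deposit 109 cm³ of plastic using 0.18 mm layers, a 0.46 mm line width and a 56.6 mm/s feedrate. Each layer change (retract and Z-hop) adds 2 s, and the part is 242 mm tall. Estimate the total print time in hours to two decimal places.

7.21 hours

Bead cross-section = 0.18 × 0.46, so 0.0828 mm².
Path length: 109000 mm³ / 0.0828 mm² → 1316425.1 mm.
Print-move time: 1316425.1 / 56.6 → 23258.4 s.
Layer count = ceil(242 / 0.18) = 1345.
Z-hop total: 1345 × 2 → 2690 s.
Total = 23258.4 + 2690 = 25948.4 s = 7.21 hours.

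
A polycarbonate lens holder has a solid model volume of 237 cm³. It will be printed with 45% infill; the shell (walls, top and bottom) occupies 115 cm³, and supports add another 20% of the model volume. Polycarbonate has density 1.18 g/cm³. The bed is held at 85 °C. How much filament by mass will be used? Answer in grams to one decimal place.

256.4 g

Volume inside the shell = 237 − 115 = 122 cm³.
Deposited infill = 0.45 × 122, so 54.9 cm³.
Support = 0.20 × 237 = 47.4 cm³.
Total extruded = 115 + 54.9 + 47.4 = 217.3 cm³.
Mass = 217.3 × 1.18, so 256.414 g.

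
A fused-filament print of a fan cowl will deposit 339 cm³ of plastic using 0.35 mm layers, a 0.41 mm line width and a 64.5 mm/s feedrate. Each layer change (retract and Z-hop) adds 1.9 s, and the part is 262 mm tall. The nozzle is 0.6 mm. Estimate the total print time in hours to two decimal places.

10.57 hours

Extrusion cross-section: 0.35 × 0.41 → 0.1435 mm².
Total extruded path = 339000/0.1435 = 2362369.3 mm.
Extrusion time = 2362369.3 / 64.5 = 36625.9 s.
Number of layers: 262 / 0.35 → 749 (rounded up).
Layer-change overhead: 749 × 1.9 → 1423.1 s.
Altogether 36625.9 + 1423.1 = 38049 s, i.e. 10.57 hours.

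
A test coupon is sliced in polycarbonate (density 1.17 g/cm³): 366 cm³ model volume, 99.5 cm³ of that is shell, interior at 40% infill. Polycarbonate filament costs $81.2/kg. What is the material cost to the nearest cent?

Interior volume = 366 − 99.5, so 266.5 cm³.
Infill deposited = 0.40 × 266.5 = 106.6 cm³.
Deposited volume = 99.5 + 106.6, so 206.1 cm³.
Mass: 206.1 × 1.17 → 241.137 g.
Cost = 241.137 g / 1000 × $81.2/kg = $19.58.

$19.58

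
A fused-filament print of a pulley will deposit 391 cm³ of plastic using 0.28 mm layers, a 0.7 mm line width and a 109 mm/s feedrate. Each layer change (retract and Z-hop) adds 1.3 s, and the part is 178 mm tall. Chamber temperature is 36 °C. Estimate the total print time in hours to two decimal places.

Line area = 0.28 × 0.7 = 0.196 mm².
Total extruded path = 391000/0.196 = 1994898 mm.
Time extruding: 1994898 / 109 → 18301.8 s.
Layer count = ceil(178 / 0.28) = 636.
Non-print overhead: 636 × 1.3 → 826.8 s.
Altogether 18301.8 + 826.8 = 19128.6 s, i.e. 5.31 hours.

5.31 hours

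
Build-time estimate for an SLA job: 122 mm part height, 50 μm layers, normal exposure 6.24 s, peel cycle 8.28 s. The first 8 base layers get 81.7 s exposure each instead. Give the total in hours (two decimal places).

Number of layers: 122 / 0.05 → 2440 (rounded up).
Base layers = 8 × (81.7 + 8.28), so 719.84 s.
Remaining layers = 2432 × (6.24 + 8.28), so 35312.64 s.
Total = 719.84 + 35312.64 = 36032.48 s = 10.01 hours.

10.01 hours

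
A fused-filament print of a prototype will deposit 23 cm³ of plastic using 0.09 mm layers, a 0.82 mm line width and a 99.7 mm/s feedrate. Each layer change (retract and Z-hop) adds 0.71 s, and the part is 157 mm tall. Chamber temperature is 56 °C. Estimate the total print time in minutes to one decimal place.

Extrusion cross-section = 0.09 × 0.82 = 0.0738 mm².
Path length: 23000 mm³ / 0.0738 mm² → 311653.1 mm.
Extrusion time = 311653.1 / 99.7, so 3125.9 s.
Layers = ⌈157/0.09⌉ = 1745.
Layer-change overhead: 1745 × 0.71 → 1238.95 s.
Altogether 3125.9 + 1238.95 = 4364.85 s, i.e. 72.7 minutes.

72.7 minutes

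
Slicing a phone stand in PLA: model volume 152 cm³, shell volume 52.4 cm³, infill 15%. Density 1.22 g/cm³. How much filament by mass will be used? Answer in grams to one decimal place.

Volume inside the shell: 152 − 52.4 → 99.6 cm³.
Infill volume = 0.15 × 99.6, so 14.94 cm³.
Total extruded: 52.4 + 14.94 → 67.34 cm³.
Mass: 67.34 × 1.22 → 82.1548 g.

82.2 g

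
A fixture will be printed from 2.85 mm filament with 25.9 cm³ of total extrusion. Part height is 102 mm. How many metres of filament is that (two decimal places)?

4.06 m

Cross-section of 2.85 mm filament: π·(2.85/2)² = 6.3794 mm².
L = 25900 mm³ / 6.3794 mm² = 4059.94 mm, i.e. 4.06 m.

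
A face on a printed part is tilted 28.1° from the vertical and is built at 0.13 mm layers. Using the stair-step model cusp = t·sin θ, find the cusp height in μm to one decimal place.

sin(28.1°) = 0.4710, so cusp = 0.13 × 0.4710 = 0.06123 mm → 61.2 μm.

61.2 μm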